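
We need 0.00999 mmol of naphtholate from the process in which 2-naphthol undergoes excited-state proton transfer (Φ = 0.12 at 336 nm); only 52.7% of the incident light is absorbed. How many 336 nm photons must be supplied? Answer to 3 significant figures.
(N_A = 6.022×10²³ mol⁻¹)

9.51×10¹⁹ photons

Product: 0.00999 mmol = 9.99×10⁻⁶ mol.
Photons that must be absorbed: 9.99×10⁻⁶ / 0.12 = 8.325×10⁻⁵ mol.
Incident photons needed: 8.325×10⁻⁵ / 0.527 = 1.580×10⁻⁴ mol.
Photon count: 1.580×10⁻⁴ × 6.022×10²³ = 9.51×10¹⁹.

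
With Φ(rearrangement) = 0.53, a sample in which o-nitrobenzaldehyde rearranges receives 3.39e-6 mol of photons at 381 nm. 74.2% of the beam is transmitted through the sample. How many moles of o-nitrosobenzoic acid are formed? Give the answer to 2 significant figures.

4.6e-7 mol

Fraction absorbed: 1 − 74.2/100 = 0.2580.
Photons absorbed: 0.2580 × 3.39e-6 = 8.746e-7 mol.
Product: Φ × n_abs = 0.53 × 8.746e-7 = 4.635e-7 mol.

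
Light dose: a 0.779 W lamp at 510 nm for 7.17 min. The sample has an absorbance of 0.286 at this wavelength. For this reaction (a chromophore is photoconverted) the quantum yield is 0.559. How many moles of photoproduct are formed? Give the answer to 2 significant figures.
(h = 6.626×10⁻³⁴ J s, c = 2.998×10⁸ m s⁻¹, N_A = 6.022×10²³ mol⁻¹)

3.9×10⁻⁴ mol

Photon energy at 510 nm: hc/λ = (6.626×10⁻³⁴)(2.998×10⁸)/(510×10⁻⁹) = 3.895×10⁻¹⁹ J.
Energy delivered: (0.779 W)(430.2 s) = 335.1 J.
Photons incident: 335.1 / 3.895×10⁻¹⁹ = 8.603×10²⁰, i.e. 8.603×10²⁰/6.022×10²³ = 0.001429 mol.
Fraction absorbed: 1 − 10^(−0.286) = 0.4824.
Photons absorbed: 0.4824 × 0.001429 = 6.893×10⁻⁴ mol.
Product: Φ × n_abs = 0.559 × 6.893×10⁻⁴ = 3.853×10⁻⁴ mol.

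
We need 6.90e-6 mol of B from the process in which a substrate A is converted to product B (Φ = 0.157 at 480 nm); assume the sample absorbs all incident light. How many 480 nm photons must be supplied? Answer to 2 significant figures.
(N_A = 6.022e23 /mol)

2.6e19 photons

Photons that must be absorbed: 6.90e-6 / 0.157 = 4.395e-5 mol.
Photon count: 4.395e-5 × 6.022e23 = 2.6e19.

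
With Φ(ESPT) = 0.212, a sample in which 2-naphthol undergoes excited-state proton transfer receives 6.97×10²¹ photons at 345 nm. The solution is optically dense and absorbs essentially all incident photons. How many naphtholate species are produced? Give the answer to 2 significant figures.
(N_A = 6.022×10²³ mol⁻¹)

Moles of photons: 6.97×10²¹ / 6.022×10²³ = 0.01157 mol.
Product: Φ × n_abs = 0.212 × 0.01157 = 0.002453 mol.
As a count: 0.002453 × 6.022×10²³ = 1.5×10²¹.

1.5×10²¹ species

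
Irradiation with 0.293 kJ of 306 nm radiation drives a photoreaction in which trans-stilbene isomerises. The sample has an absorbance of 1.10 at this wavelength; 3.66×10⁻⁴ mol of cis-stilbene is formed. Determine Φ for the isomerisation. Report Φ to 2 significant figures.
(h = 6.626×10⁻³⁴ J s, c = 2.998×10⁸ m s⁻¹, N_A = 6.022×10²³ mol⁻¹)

Φ = 0.53

Photon energy at 306 nm: hc/λ = (6.626×10⁻³⁴)(2.998×10⁸)/(306×10⁻⁹) = 6.492×10⁻¹⁹ J.
Incident energy: 0.293 kJ = 293 J.
Photons incident: 293 / 6.492×10⁻¹⁹ = 4.513×10²⁰, i.e. 4.513×10²⁰/6.022×10²³ = 7.494×10⁻⁴ mol.
Fraction absorbed: 1 − 10^(−1.10) = 0.9206.
Photons absorbed: 0.9206 × 7.494×10⁻⁴ = 6.899×10⁻⁴ mol.
Φ = 3.66×10⁻⁴ mol / 6.899×10⁻⁴ mol photons = 0.53.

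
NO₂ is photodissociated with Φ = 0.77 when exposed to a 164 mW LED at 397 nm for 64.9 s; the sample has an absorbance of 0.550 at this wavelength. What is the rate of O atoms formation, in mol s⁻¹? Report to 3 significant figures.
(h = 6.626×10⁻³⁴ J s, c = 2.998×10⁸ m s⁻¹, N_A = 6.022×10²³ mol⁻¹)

3.01×10⁻⁷ mol s⁻¹

Photon energy at 397 nm: hc/λ = (6.626×10⁻³⁴)(2.998×10⁸)/(397×10⁻⁹) = 5.004×10⁻¹⁹ J.
Energy delivered: (164 mW)(64.9 s) = 10.64 J.
Photons incident: 10.64 / 5.004×10⁻¹⁹ = 2.126×10¹⁹, i.e. 2.126×10¹⁹/6.022×10²³ = 3.530×10⁻⁵ mol.
Fraction absorbed: 1 − 10^(−0.550) = 0.7182.
Photons absorbed: 0.7182 × 3.530×10⁻⁵ = 2.535×10⁻⁵ mol.
Product formed: 0.77 × 2.535×10⁻⁵ = 1.952×10⁻⁵ mol.
Rate: 1.952×10⁻⁵ / 64.9 s = 3.01×10⁻⁷ mol s⁻¹.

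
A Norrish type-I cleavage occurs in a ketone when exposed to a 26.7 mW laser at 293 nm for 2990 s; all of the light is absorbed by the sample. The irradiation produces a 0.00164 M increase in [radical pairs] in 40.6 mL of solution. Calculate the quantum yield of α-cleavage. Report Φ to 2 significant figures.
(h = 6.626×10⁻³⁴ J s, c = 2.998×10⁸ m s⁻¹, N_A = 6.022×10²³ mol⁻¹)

Product: (0.00164 M)(0.0406 L) = 6.658×10⁻⁵ mol.
Photon energy at 293 nm: hc/λ = (6.626×10⁻³⁴)(2.998×10⁸)/(293×10⁻⁹) = 6.780×10⁻¹⁹ J.
Energy delivered: (26.7 mW)(2990 s) = 79.83 J.
Photons incident: 79.83 / 6.780×10⁻¹⁹ = 1.177×10²⁰, i.e. 1.177×10²⁰/6.022×10²³ = 1.955×10⁻⁴ mol.
Φ = 6.658×10⁻⁵ mol / 1.955×10⁻⁴ mol photons = 0.34.

Φ = 0.34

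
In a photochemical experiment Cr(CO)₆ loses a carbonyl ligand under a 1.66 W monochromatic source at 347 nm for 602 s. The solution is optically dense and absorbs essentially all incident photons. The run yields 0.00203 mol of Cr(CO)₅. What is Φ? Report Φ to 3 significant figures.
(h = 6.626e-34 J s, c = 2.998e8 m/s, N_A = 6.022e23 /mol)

Photon energy at 347 nm: hc/λ = (6.626e-34)(2.998e8)/(347e-9) = 5.725e-19 J.
Energy delivered: (1.66 W)(602 s) = 999.3 J.
Photons incident: 999.3 / 5.725e-19 = 1.746e21, i.e. 1.746e21/6.022e23 = 0.002899 mol.
Φ = 0.00203 mol / 0.002899 mol photons = 0.700.

Φ = 0.700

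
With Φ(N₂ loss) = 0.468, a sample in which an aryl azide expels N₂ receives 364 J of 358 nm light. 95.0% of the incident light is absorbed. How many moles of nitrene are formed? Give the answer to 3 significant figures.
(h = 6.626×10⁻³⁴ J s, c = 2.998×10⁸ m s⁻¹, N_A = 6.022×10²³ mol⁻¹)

Photon energy at 358 nm: hc/λ = (6.626×10⁻³⁴)(2.998×10⁸)/(358×10⁻⁹) = 5.549×10⁻¹⁹ J.
Photons incident: 364 / 5.549×10⁻¹⁹ = 6.560×10²⁰, i.e. 6.560×10²⁰/6.022×10²³ = 0.001089 mol.
Photons absorbed: 0.950 × 0.001089 = 0.001035 mol.
Product: Φ × n_abs = 0.468 × 0.001035 = 4.844×10⁻⁴ mol.

4.84×10⁻⁴ mol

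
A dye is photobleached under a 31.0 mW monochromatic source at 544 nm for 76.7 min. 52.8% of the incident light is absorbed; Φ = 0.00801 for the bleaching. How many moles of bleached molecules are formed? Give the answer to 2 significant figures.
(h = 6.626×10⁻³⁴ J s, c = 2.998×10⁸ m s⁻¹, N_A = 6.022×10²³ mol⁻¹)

Photon energy at 544 nm: hc/λ = (6.626×10⁻³⁴)(2.998×10⁸)/(544×10⁻⁹) = 3.652×10⁻¹⁹ J.
Energy delivered: (31.0 mW)(4602 s) = 142.7 J.
Photons incident: 142.7 / 3.652×10⁻¹⁹ = 3.907×10²⁰, i.e. 3.907×10²⁰/6.022×10²³ = 6.488×10⁻⁴ mol.
Photons absorbed: 0.528 × 6.488×10⁻⁴ = 3.426×10⁻⁴ mol.
Product: Φ × n_abs = 0.00801 × 3.426×10⁻⁴ = 2.744×10⁻⁶ mol.

2.7×10⁻⁶ mol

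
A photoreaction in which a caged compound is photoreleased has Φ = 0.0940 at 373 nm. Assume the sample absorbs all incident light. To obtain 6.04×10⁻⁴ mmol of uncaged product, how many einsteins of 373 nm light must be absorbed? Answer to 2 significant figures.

6.4×10⁻⁶ einstein

Product: 6.04×10⁻⁴ mmol = 6.04×10⁻⁷ mol.
Photons that must be absorbed: 6.04×10⁻⁷ / 0.0940 = 6.426×10⁻⁶ mol.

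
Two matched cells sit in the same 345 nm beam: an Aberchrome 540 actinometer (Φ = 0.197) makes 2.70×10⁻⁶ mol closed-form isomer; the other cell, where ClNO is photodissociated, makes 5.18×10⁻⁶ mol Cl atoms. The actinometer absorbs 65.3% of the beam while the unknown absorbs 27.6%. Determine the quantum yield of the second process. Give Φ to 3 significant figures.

Photons absorbed by the actinometer: 2.70×10⁻⁶ / 0.197 = 1.371×10⁻⁵ mol.
Incident flux: 1.371×10⁻⁵ / 0.653 = 2.100×10⁻⁵ einstein.
Absorbed by unknown: 0.276 × 2.100×10⁻⁵ = 5.796×10⁻⁶ mol.
Φ(unknown) = 5.18×10⁻⁶ / 5.796×10⁻⁶ = 0.894.

Φ = 0.894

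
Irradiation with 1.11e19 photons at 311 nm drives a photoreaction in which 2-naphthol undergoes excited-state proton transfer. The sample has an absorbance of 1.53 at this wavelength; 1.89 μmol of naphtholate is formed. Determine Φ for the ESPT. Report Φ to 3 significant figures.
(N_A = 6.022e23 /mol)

Φ = 0.106

Product: 1.89 μmol = 1.89e-6 mol.
Moles of photons: 1.11e19 / 6.022e23 = 1.843e-5 mol.
Fraction absorbed: 1 − 10^(−1.53) = 0.9705.
Photons absorbed: 0.9705 × 1.843e-5 = 1.789e-5 mol.
Φ = 1.89e-6 mol / 1.789e-5 mol photons = 0.106.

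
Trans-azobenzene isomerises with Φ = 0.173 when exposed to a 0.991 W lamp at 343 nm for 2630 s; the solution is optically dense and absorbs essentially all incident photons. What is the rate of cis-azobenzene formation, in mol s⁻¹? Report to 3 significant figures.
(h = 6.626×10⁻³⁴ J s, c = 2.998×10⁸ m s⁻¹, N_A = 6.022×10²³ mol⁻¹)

4.92×10⁻⁷ mol s⁻¹

Photon energy at 343 nm: hc/λ = (6.626×10⁻³⁴)(2.998×10⁸)/(343×10⁻⁹) = 5.791×10⁻¹⁹ J.
Energy delivered: (0.991 W)(2630 s) = 2606 J.
Photons incident: 2606 / 5.791×10⁻¹⁹ = 4.500×10²¹, i.e. 4.500×10²¹/6.022×10²³ = 0.007473 mol.
Product formed: 0.173 × 0.007473 = 0.001293 mol.
Rate: 0.001293 / 2630 s = 4.92×10⁻⁷ mol s⁻¹.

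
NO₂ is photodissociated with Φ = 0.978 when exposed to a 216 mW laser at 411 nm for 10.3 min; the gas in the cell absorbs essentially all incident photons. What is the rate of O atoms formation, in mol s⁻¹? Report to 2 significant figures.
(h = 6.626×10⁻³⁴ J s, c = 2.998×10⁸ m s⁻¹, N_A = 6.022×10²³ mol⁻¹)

Photon energy at 411 nm: hc/λ = (6.626×10⁻³⁴)(2.998×10⁸)/(411×10⁻⁹) = 4.833×10⁻¹⁹ J.
Energy delivered: (216 mW)(618 s) = 133.5 J.
Photons incident: 133.5 / 4.833×10⁻¹⁹ = 2.762×10²⁰, i.e. 2.762×10²⁰/6.022×10²³ = 4.587×10⁻⁴ mol.
Product formed: 0.978 × 4.587×10⁻⁴ = 4.486×10⁻⁴ mol.
Rate: 4.486×10⁻⁴ / 618 s = 7.3×10⁻⁷ mol s⁻¹.

7.3×10⁻⁷ mol s⁻¹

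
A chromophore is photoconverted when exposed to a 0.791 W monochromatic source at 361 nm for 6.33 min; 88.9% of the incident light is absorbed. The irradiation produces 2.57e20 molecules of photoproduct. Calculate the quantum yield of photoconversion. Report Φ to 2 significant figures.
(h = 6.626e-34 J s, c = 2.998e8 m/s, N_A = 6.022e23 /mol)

Φ = 0.53

Product: 2.57e20 / 6.022e23 = 4.268e-4 mol.
Photon energy at 361 nm: hc/λ = (6.626e-34)(2.998e8)/(361e-9) = 5.503e-19 J.
Energy delivered: (0.791 W)(379.8 s) = 300.4 J.
Photons incident: 300.4 / 5.503e-19 = 5.459e20, i.e. 5.459e20/6.022e23 = 9.065e-4 mol.
Photons absorbed: 0.889 × 9.065e-4 = 8.059e-4 mol.
Φ = 4.268e-4 mol / 8.059e-4 mol photons = 0.53.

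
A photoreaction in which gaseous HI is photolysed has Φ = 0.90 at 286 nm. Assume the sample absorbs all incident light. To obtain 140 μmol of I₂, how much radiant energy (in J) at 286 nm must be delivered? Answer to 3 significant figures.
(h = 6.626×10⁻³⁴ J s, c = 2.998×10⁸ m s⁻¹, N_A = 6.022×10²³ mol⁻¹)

65.1 J

Product: 140 μmol = 1.40×10⁻⁴ mol.
Photons that must be absorbed: 1.40×10⁻⁴ / 0.90 = 1.556×10⁻⁴ mol.
Photon energy: hc/λ = 6.946×10⁻¹⁹ J; per mole, 4.183×10⁵ J mol⁻¹.
Energy required: 1.556×10⁻⁴ × 4.183×10⁵ = 65.1 J.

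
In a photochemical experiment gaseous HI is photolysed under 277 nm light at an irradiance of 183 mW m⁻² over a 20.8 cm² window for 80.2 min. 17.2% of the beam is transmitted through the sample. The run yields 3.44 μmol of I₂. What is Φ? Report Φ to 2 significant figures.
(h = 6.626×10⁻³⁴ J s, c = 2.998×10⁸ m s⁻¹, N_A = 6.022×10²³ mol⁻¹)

Φ = 0.98

Product: 3.44 μmol = 3.44×10⁻⁶ mol.
Photon energy at 277 nm: hc/λ = (6.626×10⁻³⁴)(2.998×10⁸)/(277×10⁻⁹) = 7.171×10⁻¹⁹ J.
Energy delivered: (183 mW m⁻²)(20.8×10⁻⁴ m²)(4812 s) = 1.832 J.
Photons incident: 1.832 / 7.171×10⁻¹⁹ = 2.555×10¹⁸, i.e. 2.555×10¹⁸/6.022×10²³ = 4.243×10⁻⁶ mol.
Fraction absorbed: 1 − 17.2/100 = 0.8280.
Photons absorbed: 0.8280 × 4.243×10⁻⁶ = 3.513×10⁻⁶ mol.
Φ = 3.44×10⁻⁶ mol / 3.513×10⁻⁶ mol photons = 0.98.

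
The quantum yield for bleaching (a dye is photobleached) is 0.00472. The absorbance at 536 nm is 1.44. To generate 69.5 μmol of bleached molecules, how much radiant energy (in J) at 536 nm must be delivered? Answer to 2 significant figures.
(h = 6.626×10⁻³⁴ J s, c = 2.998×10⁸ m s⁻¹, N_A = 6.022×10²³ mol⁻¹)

3400 J

Product: 69.5 μmol = 6.95×10⁻⁵ mol.
Photons that must be absorbed: 6.95×10⁻⁵ / 0.00472 = 0.01472 mol.
Fraction absorbed: 1 − 10^(−1.44) = 0.9637.
Incident photons needed: 0.01472 / 0.9637 = 0.01527 mol.
Photon energy: hc/λ = 3.706×10⁻¹⁹ J; per mole, 2.232×10⁵ J mol⁻¹.
Energy required: 0.01527 × 2.232×10⁵ = 3400 J.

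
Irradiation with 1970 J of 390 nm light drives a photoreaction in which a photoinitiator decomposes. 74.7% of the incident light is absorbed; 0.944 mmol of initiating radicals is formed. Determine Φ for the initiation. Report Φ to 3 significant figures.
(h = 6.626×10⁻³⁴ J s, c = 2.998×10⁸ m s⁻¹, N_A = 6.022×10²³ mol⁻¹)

Product: 0.944 mmol = 9.44×10⁻⁴ mol.
Photon energy at 390 nm: hc/λ = (6.626×10⁻³⁴)(2.998×10⁸)/(390×10⁻⁹) = 5.094×10⁻¹⁹ J.
Photons incident: 1970 / 5.094×10⁻¹⁹ = 3.867×10²¹, i.e. 3.867×10²¹/6.022×10²³ = 0.006421 mol.
Photons absorbed: 0.747 × 0.006421 = 0.004796 mol.
Φ = 9.44×10⁻⁴ mol / 0.004796 mol photons = 0.197.

Φ = 0.197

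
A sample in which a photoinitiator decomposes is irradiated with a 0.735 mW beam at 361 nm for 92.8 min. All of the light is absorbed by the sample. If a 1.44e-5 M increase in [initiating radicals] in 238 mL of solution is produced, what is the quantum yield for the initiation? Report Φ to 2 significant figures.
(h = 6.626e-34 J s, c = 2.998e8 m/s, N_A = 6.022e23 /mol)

Product: (1.44e-5 M)(0.238 L) = 3.427e-6 mol.
Photon energy at 361 nm: hc/λ = (6.626e-34)(2.998e8)/(361e-9) = 5.503e-19 J.
Energy delivered: (0.735 mW)(5568 s) = 4.092 J.
Photons incident: 4.092 / 5.503e-19 = 7.436e18, i.e. 7.436e18/6.022e23 = 1.235e-5 mol.
Φ = 3.427e-6 mol / 1.235e-5 mol photons = 0.28.

Φ = 0.28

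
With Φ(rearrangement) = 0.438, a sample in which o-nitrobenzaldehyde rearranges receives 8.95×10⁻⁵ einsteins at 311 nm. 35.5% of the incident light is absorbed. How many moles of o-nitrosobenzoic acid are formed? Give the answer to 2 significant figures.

Photons absorbed: 0.355 × 8.95×10⁻⁵ = 3.177×10⁻⁵ mol.
Product: Φ × n_abs = 0.438 × 3.177×10⁻⁵ = 1.392×10⁻⁵ mol.

1.4×10⁻⁵ mol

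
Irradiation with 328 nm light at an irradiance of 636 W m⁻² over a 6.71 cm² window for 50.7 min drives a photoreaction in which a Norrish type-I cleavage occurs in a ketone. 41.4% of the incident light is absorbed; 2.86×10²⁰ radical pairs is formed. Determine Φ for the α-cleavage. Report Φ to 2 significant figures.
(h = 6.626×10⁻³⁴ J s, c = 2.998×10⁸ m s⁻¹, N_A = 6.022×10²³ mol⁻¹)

Product: 2.86×10²⁰ / 6.022×10²³ = 4.749×10⁻⁴ mol.
Photon energy at 328 nm: hc/λ = (6.626×10⁻³⁴)(2.998×10⁸)/(328×10⁻⁹) = 6.056×10⁻¹⁹ J.
Energy delivered: (636 W m⁻²)(6.71×10⁻⁴ m²)(3042 s) = 1298 J.
Photons incident: 1298 / 6.056×10⁻¹⁹ = 2.143×10²¹, i.e. 2.143×10²¹/6.022×10²³ = 0.003559 mol.
Photons absorbed: 0.414 × 0.003559 = 0.001473 mol.
Φ = 4.749×10⁻⁴ mol / 0.001473 mol photons = 0.32.

Φ = 0.32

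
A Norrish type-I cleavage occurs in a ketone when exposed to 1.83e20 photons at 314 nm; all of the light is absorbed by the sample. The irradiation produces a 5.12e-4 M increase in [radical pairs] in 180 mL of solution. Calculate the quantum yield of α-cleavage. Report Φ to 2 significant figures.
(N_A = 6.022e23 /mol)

Φ = 0.30

Product: (5.12e-4 M)(0.18 L) = 9.216e-5 mol.
Moles of photons: 1.83e20 / 6.022e23 = 3.039e-4 mol.
Φ = 9.216e-5 mol / 3.039e-4 mol photons = 0.30.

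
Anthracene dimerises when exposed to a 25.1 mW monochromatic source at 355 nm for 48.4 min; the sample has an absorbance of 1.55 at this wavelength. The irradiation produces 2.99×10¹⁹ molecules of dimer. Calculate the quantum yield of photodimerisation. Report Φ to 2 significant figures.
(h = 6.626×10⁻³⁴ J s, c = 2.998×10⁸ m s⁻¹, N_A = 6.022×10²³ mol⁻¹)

Product: 2.99×10¹⁹ / 6.022×10²³ = 4.965×10⁻⁵ mol.
Photon energy at 355 nm: hc/λ = (6.626×10⁻³⁴)(2.998×10⁸)/(355×10⁻⁹) = 5.596×10⁻¹⁹ J.
Energy delivered: (25.1 mW)(2904 s) = 72.89 J.
Photons incident: 72.89 / 5.596×10⁻¹⁹ = 1.303×10²⁰, i.e. 1.303×10²⁰/6.022×10²³ = 2.164×10⁻⁴ mol.
Fraction absorbed: 1 − 10^(−1.55) = 0.9718.
Photons absorbed: 0.9718 × 2.164×10⁻⁴ = 2.103×10⁻⁴ mol.
Φ = 4.965×10⁻⁵ mol / 2.103×10⁻⁴ mol photons = 0.24.

Φ = 0.24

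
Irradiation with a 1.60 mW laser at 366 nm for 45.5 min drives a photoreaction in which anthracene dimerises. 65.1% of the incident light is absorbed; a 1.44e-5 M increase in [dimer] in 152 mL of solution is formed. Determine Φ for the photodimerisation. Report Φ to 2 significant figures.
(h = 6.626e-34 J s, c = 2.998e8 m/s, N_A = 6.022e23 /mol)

Product: (1.44e-5 M)(0.152 L) = 2.189e-6 mol.
Photon energy at 366 nm: hc/λ = (6.626e-34)(2.998e8)/(366e-9) = 5.428e-19 J.
Energy delivered: (1.60 mW)(2730 s) = 4.368 J.
Photons incident: 4.368 / 5.428e-19 = 8.047e18, i.e. 8.047e18/6.022e23 = 1.336e-5 mol.
Photons absorbed: 0.651 × 1.336e-5 = 8.697e-6 mol.
Φ = 2.189e-6 mol / 8.697e-6 mol photons = 0.25.

Φ = 0.25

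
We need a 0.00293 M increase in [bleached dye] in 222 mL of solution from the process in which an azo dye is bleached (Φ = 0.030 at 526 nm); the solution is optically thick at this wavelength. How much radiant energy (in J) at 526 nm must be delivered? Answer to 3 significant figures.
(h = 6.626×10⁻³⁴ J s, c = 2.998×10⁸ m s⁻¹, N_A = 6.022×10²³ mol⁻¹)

4930 J

Product: (0.00293 M)(0.222 L) = 6.505×10⁻⁴ mol.
Photons that must be absorbed: 6.505×10⁻⁴ / 0.030 = 0.02168 mol.
Photon energy: hc/λ = 3.777×10⁻¹⁹ J; per mole, 2.275×10⁵ J mol⁻¹.
Energy required: 0.02168 × 2.275×10⁵ = 4930 J.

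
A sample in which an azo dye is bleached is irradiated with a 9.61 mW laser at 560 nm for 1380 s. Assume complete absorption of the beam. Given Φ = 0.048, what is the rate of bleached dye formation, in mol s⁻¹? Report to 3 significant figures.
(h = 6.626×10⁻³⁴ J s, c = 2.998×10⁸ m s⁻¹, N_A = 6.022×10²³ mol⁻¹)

2.16×10⁻⁹ mol s⁻¹

Photon energy at 560 nm: hc/λ = (6.626×10⁻³⁴)(2.998×10⁸)/(560×10⁻⁹) = 3.547×10⁻¹⁹ J.
Energy delivered: (9.61 mW)(1380 s) = 13.26 J.
Photons incident: 13.26 / 3.547×10⁻¹⁹ = 3.738×10¹⁹, i.e. 3.738×10¹⁹/6.022×10²³ = 6.207×10⁻⁵ mol.
Product formed: 0.048 × 6.207×10⁻⁵ = 2.979×10⁻⁶ mol.
Rate: 2.979×10⁻⁶ / 1380 s = 2.16×10⁻⁹ mol s⁻¹.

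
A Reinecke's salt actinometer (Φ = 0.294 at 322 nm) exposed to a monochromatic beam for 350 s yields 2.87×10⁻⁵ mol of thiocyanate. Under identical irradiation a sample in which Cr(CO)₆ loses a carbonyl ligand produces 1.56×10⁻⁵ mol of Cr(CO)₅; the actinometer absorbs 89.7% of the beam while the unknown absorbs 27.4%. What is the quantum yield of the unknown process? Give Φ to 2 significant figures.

Photons absorbed by the actinometer: 2.87×10⁻⁵ / 0.294 = 9.762×10⁻⁵ mol.
Incident flux: 9.762×10⁻⁵ / 0.897 = 1.088×10⁻⁴ einstein.
Absorbed by unknown: 0.274 × 1.088×10⁻⁴ = 2.981×10⁻⁵ mol.
Φ(unknown) = 1.56×10⁻⁵ / 2.981×10⁻⁵ = 0.52.

Φ = 0.52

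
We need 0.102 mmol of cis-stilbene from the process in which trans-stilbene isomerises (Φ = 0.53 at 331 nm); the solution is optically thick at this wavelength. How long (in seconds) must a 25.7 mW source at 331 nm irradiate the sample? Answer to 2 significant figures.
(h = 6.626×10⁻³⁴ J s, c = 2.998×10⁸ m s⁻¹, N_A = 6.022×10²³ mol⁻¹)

t ≈ 2700 s

Product: 0.102 mmol = 1.02×10⁻⁴ mol.
Photons that must be absorbed: 1.02×10⁻⁴ / 0.53 = 1.925×10⁻⁴ mol.
Photon energy: hc/λ = 6.001×10⁻¹⁹ J; per mole, 3.614×10⁵ J mol⁻¹.
Energy required: 1.925×10⁻⁴ × 3.614×10⁵ = 69.57 J.
Time: 69.57 J / 0.0257 W = 2700 s.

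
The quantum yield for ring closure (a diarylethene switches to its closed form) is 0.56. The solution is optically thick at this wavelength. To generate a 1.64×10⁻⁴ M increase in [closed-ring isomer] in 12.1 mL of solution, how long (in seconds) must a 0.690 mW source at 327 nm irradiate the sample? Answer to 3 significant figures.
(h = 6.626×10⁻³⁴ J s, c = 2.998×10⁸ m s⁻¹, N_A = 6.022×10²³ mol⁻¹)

Product: (1.64×10⁻⁴ M)(0.0121 L) = 1.984×10⁻⁶ mol.
Photons that must be absorbed: 1.984×10⁻⁶ / 0.56 = 3.543×10⁻⁶ mol.
Photon energy: hc/λ = 6.075×10⁻¹⁹ J; per mole, 3.658×10⁵ J mol⁻¹.
Energy required: 3.543×10⁻⁶ × 3.658×10⁵ = 1.296 J.
Time: 1.296 J / 0.00069 W = 1880 s.

t ≈ 1880 s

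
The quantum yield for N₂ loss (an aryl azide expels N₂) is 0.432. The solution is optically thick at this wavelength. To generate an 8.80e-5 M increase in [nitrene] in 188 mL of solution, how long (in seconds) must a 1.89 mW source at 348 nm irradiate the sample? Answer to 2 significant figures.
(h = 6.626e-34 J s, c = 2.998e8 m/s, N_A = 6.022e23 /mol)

t ≈ 7000 s

Product: (8.80e-5 M)(0.188 L) = 1.654e-5 mol.
Photons that must be absorbed: 1.654e-5 / 0.432 = 3.829e-5 mol.
Photon energy: hc/λ = 5.708e-19 J; per mole, 3.437e5 J mol⁻¹.
Energy required: 3.829e-5 × 3.437e5 = 13.16 J.
Time: 13.16 J / 0.00189 W = 7000 s.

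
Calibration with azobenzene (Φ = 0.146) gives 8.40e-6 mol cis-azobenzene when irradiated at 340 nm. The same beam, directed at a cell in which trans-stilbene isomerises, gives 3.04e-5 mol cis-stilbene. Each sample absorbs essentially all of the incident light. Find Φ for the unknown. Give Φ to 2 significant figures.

Photons absorbed by the actinometer: 8.40e-6 / 0.146 = 5.753e-5 mol.
Φ(unknown) = 3.04e-5 / 5.753e-5 = 0.53.

Φ = 0.53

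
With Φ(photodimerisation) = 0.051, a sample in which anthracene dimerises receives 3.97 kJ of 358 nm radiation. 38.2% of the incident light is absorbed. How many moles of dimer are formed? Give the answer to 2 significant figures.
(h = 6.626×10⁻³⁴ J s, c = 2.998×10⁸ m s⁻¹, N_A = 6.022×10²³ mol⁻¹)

Photon energy at 358 nm: hc/λ = (6.626×10⁻³⁴)(2.998×10⁸)/(358×10⁻⁹) = 5.549×10⁻¹⁹ J.
Incident energy: 3.97 kJ = 3970 J.
Photons incident: 3970 / 5.549×10⁻¹⁹ = 7.154×10²¹, i.e. 7.154×10²¹/6.022×10²³ = 0.01188 mol.
Photons absorbed: 0.382 × 0.01188 = 0.004538 mol.
Product: Φ × n_abs = 0.051 × 0.004538 = 2.314×10⁻⁴ mol.

2.3×10⁻⁴ mol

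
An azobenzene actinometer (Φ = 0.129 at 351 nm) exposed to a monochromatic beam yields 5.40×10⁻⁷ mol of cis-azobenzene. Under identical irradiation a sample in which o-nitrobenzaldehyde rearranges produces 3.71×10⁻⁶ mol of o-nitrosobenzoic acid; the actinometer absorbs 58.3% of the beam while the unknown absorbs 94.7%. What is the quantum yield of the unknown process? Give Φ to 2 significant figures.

Photons absorbed by the actinometer: 5.40×10⁻⁷ / 0.129 = 4.186×10⁻⁶ mol.
Incident flux: 4.186×10⁻⁶ / 0.583 = 7.180×10⁻⁶ einstein.
Absorbed by unknown: 0.947 × 7.180×10⁻⁶ = 6.799×10⁻⁶ mol.
Φ(unknown) = 3.71×10⁻⁶ / 6.799×10⁻⁶ = 0.55.

Φ = 0.55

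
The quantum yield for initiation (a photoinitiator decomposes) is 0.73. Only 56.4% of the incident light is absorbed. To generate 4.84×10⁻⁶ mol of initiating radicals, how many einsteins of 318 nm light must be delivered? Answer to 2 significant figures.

Photons that must be absorbed: 4.84×10⁻⁶ / 0.73 = 6.630×10⁻⁶ mol.
Incident photons needed: 6.630×10⁻⁶ / 0.564 = 1.176×10⁻⁵ mol.

1.2×10⁻⁵ einstein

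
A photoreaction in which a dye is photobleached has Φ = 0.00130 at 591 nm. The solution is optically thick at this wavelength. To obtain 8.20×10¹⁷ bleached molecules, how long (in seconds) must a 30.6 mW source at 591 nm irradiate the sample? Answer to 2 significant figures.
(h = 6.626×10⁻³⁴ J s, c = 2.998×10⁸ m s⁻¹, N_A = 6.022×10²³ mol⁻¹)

Product: 8.20×10¹⁷ / 6.022×10²³ = 1.362×10⁻⁶ mol.
Photons that must be absorbed: 1.362×10⁻⁶ / 0.00130 = 0.001048 mol.
Photon energy: hc/λ = 3.361×10⁻¹⁹ J; per mole, 2.024×10⁵ J mol⁻¹.
Energy required: 0.001048 × 2.024×10⁵ = 212.1 J.
Time: 212.1 J / 0.0306 W = 6900 s.

t ≈ 6900 s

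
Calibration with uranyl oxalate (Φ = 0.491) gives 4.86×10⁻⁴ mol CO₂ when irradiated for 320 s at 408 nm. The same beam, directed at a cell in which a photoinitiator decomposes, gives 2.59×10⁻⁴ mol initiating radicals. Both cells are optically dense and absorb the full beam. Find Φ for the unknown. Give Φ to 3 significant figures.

Photons absorbed by the actinometer: 4.86×10⁻⁴ / 0.491 = 9.898×10⁻⁴ mol.
Φ(unknown) = 2.59×10⁻⁴ / 9.898×10⁻⁴ = 0.262.

Φ = 0.262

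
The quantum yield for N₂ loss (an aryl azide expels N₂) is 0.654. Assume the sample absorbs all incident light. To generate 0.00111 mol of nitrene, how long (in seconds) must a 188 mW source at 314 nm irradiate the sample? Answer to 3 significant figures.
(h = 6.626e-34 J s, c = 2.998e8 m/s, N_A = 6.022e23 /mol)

Photons that must be absorbed: 0.00111 / 0.654 = 0.001697 mol.
Photon energy: hc/λ = 6.326e-19 J; per mole, 3.810e5 J mol⁻¹.
Energy required: 0.001697 × 3.810e5 = 646.6 J.
Time: 646.6 J / 0.188 W = 3440 s.

t ≈ 3440 s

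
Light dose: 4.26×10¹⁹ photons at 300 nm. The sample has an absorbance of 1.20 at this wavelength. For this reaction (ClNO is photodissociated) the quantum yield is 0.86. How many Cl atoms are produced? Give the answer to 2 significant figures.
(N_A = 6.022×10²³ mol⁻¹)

Moles of photons: 4.26×10¹⁹ / 6.022×10²³ = 7.074×10⁻⁵ mol.
Fraction absorbed: 1 − 10^(−1.20) = 0.9369.
Photons absorbed: 0.9369 × 7.074×10⁻⁵ = 6.628×10⁻⁵ mol.
Product: Φ × n_abs = 0.86 × 6.628×10⁻⁵ = 5.700×10⁻⁵ mol.
As a count: 5.700×10⁻⁵ × 6.022×10²³ = 3.4×10¹⁹.

3.4×10¹⁹ atoms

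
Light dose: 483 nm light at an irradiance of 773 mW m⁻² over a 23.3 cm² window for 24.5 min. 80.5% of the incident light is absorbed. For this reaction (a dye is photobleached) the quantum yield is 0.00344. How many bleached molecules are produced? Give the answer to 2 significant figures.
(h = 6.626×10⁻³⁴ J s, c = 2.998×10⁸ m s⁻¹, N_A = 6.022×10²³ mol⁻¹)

Photon energy at 483 nm: hc/λ = (6.626×10⁻³⁴)(2.998×10⁸)/(483×10⁻⁹) = 4.113×10⁻¹⁹ J.
Energy delivered: (773 mW m⁻²)(23.3×10⁻⁴ m²)(1470 s) = 2.648 J.
Photons incident: 2.648 / 4.113×10⁻¹⁹ = 6.438×10¹⁸, i.e. 6.438×10¹⁸/6.022×10²³ = 1.069×10⁻⁵ mol.
Photons absorbed: 0.805 × 1.069×10⁻⁵ = 8.605×10⁻⁶ mol.
Product: Φ × n_abs = 0.00344 × 8.605×10⁻⁶ = 2.960×10⁻⁸ mol.
As a count: 2.960×10⁻⁸ × 6.022×10²³ = 1.8×10¹⁶.

1.8×10¹⁶ bleached molecules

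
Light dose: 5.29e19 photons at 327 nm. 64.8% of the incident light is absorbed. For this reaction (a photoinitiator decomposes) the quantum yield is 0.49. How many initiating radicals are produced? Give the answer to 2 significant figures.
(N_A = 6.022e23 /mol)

Moles of photons: 5.29e19 / 6.022e23 = 8.784e-5 mol.
Photons absorbed: 0.648 × 8.784e-5 = 5.692e-5 mol.
Product: Φ × n_abs = 0.49 × 5.692e-5 = 2.789e-5 mol.
As a count: 2.789e-5 × 6.022e23 = 1.7e19.

1.7e19 initiating radicals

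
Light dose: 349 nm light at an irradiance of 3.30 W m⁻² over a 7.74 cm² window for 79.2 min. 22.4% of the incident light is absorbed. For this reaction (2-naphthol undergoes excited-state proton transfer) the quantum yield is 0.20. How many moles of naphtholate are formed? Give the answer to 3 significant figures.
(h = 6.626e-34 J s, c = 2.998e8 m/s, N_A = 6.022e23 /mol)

1.59e-6 mol

Photon energy at 349 nm: hc/λ = (6.626e-34)(2.998e8)/(349e-9) = 5.692e-19 J.
Energy delivered: (3.30 W m⁻²)(7.74e-4 m²)(4752 s) = 12.14 J.
Photons incident: 12.14 / 5.692e-19 = 2.133e19, i.e. 2.133e19/6.022e23 = 3.542e-5 mol.
Photons absorbed: 0.224 × 3.542e-5 = 7.934e-6 mol.
Product: Φ × n_abs = 0.20 × 7.934e-6 = 1.587e-6 mol.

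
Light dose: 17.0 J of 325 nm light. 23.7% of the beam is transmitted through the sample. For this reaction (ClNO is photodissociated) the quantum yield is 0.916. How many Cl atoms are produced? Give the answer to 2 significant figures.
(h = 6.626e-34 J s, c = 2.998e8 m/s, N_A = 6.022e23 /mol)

1.9e19 atoms

Photon energy at 325 nm: hc/λ = (6.626e-34)(2.998e8)/(325e-9) = 6.112e-19 J.
Photons incident: 17.0 / 6.112e-19 = 2.781e19, i.e. 2.781e19/6.022e23 = 4.618e-5 mol.
Fraction absorbed: 1 − 23.7/100 = 0.7630.
Photons absorbed: 0.7630 × 4.618e-5 = 3.524e-5 mol.
Product: Φ × n_abs = 0.916 × 3.524e-5 = 3.228e-5 mol.
As a count: 3.228e-5 × 6.022e23 = 1.9e19.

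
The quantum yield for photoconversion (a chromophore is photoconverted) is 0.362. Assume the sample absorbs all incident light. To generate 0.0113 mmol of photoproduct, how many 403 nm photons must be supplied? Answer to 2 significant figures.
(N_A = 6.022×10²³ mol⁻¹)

1.9×10¹⁹ photons

Product: 0.0113 mmol = 1.13×10⁻⁵ mol.
Photons that must be absorbed: 1.13×10⁻⁵ / 0.362 = 3.122×10⁻⁵ mol.
Photon count: 3.122×10⁻⁵ × 6.022×10²³ = 1.9×10¹⁹.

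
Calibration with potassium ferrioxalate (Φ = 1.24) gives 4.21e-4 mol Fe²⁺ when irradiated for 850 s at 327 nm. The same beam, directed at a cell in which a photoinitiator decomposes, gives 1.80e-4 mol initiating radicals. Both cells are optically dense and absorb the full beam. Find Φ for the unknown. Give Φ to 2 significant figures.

Φ = 0.53

Photons absorbed by the actinometer: 4.21e-4 / 1.24 = 3.395e-4 mol.
Φ(unknown) = 1.80e-4 / 3.395e-4 = 0.53.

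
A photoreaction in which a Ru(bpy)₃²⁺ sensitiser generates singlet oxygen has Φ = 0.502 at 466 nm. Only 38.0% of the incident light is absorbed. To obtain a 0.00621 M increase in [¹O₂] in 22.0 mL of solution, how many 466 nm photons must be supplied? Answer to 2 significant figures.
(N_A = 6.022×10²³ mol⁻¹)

Product: (0.00621 M)(0.022 L) = 1.366×10⁻⁴ mol.
Photons that must be absorbed: 1.366×10⁻⁴ / 0.502 = 2.721×10⁻⁴ mol.
Incident photons needed: 2.721×10⁻⁴ / 0.380 = 7.161×10⁻⁴ mol.
Photon count: 7.161×10⁻⁴ × 6.022×10²³ = 4.3×10²⁰.

4.3×10²⁰ photons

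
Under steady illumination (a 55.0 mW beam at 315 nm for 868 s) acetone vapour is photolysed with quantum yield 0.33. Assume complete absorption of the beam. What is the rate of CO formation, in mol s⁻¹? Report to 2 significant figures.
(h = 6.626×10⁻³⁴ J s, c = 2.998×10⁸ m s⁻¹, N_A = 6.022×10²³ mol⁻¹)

4.8×10⁻⁸ mol s⁻¹

Photon energy at 315 nm: hc/λ = (6.626×10⁻³⁴)(2.998×10⁸)/(315×10⁻⁹) = 6.306×10⁻¹⁹ J.
Energy delivered: (55.0 mW)(868 s) = 47.74 J.
Photons incident: 47.74 / 6.306×10⁻¹⁹ = 7.571×10¹⁹, i.e. 7.571×10¹⁹/6.022×10²³ = 1.257×10⁻⁴ mol.
Product formed: 0.33 × 1.257×10⁻⁴ = 4.148×10⁻⁵ mol.
Rate: 4.148×10⁻⁵ / 868 s = 4.8×10⁻⁸ mol s⁻¹.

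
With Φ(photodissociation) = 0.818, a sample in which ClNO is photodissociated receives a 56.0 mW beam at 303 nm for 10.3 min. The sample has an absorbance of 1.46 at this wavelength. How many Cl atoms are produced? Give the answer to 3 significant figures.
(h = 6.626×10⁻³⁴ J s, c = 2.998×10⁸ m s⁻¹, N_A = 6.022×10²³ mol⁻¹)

Photon energy at 303 nm: hc/λ = (6.626×10⁻³⁴)(2.998×10⁸)/(303×10⁻⁹) = 6.556×10⁻¹⁹ J.
Energy delivered: (56.0 mW)(618 s) = 34.61 J.
Photons incident: 34.61 / 6.556×10⁻¹⁹ = 5.279×10¹⁹, i.e. 5.279×10¹⁹/6.022×10²³ = 8.766×10⁻⁵ mol.
Fraction absorbed: 1 − 10^(−1.46) = 0.9653.
Photons absorbed: 0.9653 × 8.766×10⁻⁵ = 8.462×10⁻⁵ mol.
Product: Φ × n_abs = 0.818 × 8.462×10⁻⁵ = 6.922×10⁻⁵ mol.
As a count: 6.922×10⁻⁵ × 6.022×10²³ = 4.17×10¹⁹.

4.17×10¹⁹ atoms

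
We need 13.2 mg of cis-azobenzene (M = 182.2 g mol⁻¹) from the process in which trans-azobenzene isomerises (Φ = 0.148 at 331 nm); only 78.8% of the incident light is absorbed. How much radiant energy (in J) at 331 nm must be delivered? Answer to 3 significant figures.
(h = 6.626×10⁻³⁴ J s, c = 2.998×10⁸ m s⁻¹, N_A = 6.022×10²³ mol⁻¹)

Product: 13.2 mg / 182.2 g mol⁻¹ = 7.245×10⁻⁵ mol.
Photons that must be absorbed: 7.245×10⁻⁵ / 0.148 = 4.895×10⁻⁴ mol.
Incident photons needed: 4.895×10⁻⁴ / 0.788 = 6.212×10⁻⁴ mol.
Photon energy: hc/λ = 6.001×10⁻¹⁹ J; per mole, 3.614×10⁵ J mol⁻¹.
Energy required: 6.212×10⁻⁴ × 3.614×10⁵ = 225 J.

225 J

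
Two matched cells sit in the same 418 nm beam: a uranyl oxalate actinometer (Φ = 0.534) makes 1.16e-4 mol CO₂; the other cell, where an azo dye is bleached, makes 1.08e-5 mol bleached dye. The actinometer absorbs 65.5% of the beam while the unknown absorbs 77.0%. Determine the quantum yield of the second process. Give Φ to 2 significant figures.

Photons absorbed by the actinometer: 1.16e-4 / 0.534 = 2.172e-4 mol.
Incident flux: 2.172e-4 / 0.655 = 3.316e-4 einstein.
Absorbed by unknown: 0.770 × 3.316e-4 = 2.553e-4 mol.
Φ(unknown) = 1.08e-5 / 2.553e-4 = 0.042.

Φ = 0.042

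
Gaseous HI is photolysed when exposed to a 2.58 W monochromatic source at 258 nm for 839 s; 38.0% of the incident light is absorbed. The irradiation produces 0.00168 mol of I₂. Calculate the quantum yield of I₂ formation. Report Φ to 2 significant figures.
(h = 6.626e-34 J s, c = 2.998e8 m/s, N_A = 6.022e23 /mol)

Φ = 0.95

Photon energy at 258 nm: hc/λ = (6.626e-34)(2.998e8)/(258e-9) = 7.700e-19 J.
Energy delivered: (2.58 W)(839 s) = 2165 J.
Photons incident: 2165 / 7.700e-19 = 2.812e21, i.e. 2.812e21/6.022e23 = 0.004670 mol.
Photons absorbed: 0.380 × 0.004670 = 0.001775 mol.
Φ = 0.00168 mol / 0.001775 mol photons = 0.95.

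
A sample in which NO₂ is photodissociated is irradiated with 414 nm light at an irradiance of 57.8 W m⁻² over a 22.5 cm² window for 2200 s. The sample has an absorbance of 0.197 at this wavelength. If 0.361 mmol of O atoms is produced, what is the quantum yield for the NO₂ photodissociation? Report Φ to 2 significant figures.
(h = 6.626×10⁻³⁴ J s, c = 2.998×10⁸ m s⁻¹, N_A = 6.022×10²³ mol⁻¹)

Product: 0.361 mmol = 3.61×10⁻⁴ mol.
Photon energy at 414 nm: hc/λ = (6.626×10⁻³⁴)(2.998×10⁸)/(414×10⁻⁹) = 4.798×10⁻¹⁹ J.
Energy delivered: (57.8 W m⁻²)(22.5×10⁻⁴ m²)(2200 s) = 286.1 J.
Photons incident: 286.1 / 4.798×10⁻¹⁹ = 5.963×10²⁰, i.e. 5.963×10²⁰/6.022×10²³ = 9.902×10⁻⁴ mol.
Fraction absorbed: 1 − 10^(−0.197) = 0.3647.
Photons absorbed: 0.3647 × 9.902×10⁻⁴ = 3.611×10⁻⁴ mol.
Φ = 3.61×10⁻⁴ mol / 3.611×10⁻⁴ mol photons = 1.0.

Φ = 1.0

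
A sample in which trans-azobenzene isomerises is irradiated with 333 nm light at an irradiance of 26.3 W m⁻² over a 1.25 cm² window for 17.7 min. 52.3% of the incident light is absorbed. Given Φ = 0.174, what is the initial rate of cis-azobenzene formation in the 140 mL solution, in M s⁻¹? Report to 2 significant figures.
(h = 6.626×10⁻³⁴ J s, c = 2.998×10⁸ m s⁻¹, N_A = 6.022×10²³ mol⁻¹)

5.9×10⁻⁹ M s⁻¹

Photon energy at 333 nm: hc/λ = (6.626×10⁻³⁴)(2.998×10⁸)/(333×10⁻⁹) = 5.965×10⁻¹⁹ J.
Energy delivered: (26.3 W m⁻²)(1.25×10⁻⁴ m²)(1062 s) = 3.491 J.
Photons incident: 3.491 / 5.965×10⁻¹⁹ = 5.852×10¹⁸, i.e. 5.852×10¹⁸/6.022×10²³ = 9.718×10⁻⁶ mol.
Photons absorbed: 0.523 × 9.718×10⁻⁶ = 5.083×10⁻⁶ mol.
Product formed: 0.174 × 5.083×10⁻⁶ = 8.844×10⁻⁷ mol.
Rate: 8.844×10⁻⁷ mol / (1062 s × 0.14 L) = 5.9×10⁻⁹ M s⁻¹.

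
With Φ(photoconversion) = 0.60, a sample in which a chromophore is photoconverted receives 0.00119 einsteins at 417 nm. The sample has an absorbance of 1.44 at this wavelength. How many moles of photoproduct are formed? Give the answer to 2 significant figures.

6.9×10⁻⁴ mol

Fraction absorbed: 1 − 10^(−1.44) = 0.9637.
Photons absorbed: 0.9637 × 0.00119 = 0.001147 mol.
Product: Φ × n_abs = 0.60 × 0.001147 = 6.882×10⁻⁴ mol.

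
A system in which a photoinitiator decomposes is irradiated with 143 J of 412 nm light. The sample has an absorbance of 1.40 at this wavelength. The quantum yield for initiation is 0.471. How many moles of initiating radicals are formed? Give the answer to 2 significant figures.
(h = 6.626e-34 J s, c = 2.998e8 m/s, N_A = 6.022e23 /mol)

Photon energy at 412 nm: hc/λ = (6.626e-34)(2.998e8)/(412e-9) = 4.822e-19 J.
Photons incident: 143 / 4.822e-19 = 2.966e20, i.e. 2.966e20/6.022e23 = 4.925e-4 mol.
Fraction absorbed: 1 − 10^(−1.40) = 0.9602.
Photons absorbed: 0.9602 × 4.925e-4 = 4.729e-4 mol.
Product: Φ × n_abs = 0.471 × 4.729e-4 = 2.227e-4 mol.

2.2e-4 mol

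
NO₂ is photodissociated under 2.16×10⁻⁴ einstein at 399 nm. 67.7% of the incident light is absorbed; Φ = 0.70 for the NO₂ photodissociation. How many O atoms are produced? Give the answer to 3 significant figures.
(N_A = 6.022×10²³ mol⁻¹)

6.16×10¹⁹ atoms

Photons absorbed: 0.677 × 2.16×10⁻⁴ = 1.462×10⁻⁴ mol.
Product: Φ × n_abs = 0.70 × 1.462×10⁻⁴ = 1.023×10⁻⁴ mol.
As a count: 1.023×10⁻⁴ × 6.022×10²³ = 6.16×10¹⁹.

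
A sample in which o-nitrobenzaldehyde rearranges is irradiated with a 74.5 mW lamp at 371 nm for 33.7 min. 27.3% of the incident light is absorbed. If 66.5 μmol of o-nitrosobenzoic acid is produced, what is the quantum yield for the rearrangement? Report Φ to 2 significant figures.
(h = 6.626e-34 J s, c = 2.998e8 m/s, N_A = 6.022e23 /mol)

Product: 66.5 μmol = 6.65e-5 mol.
Photon energy at 371 nm: hc/λ = (6.626e-34)(2.998e8)/(371e-9) = 5.354e-19 J.
Energy delivered: (74.5 mW)(2022 s) = 150.6 J.
Photons incident: 150.6 / 5.354e-19 = 2.813e20, i.e. 2.813e20/6.022e23 = 4.671e-4 mol.
Photons absorbed: 0.273 × 4.671e-4 = 1.275e-4 mol.
Φ = 6.65e-5 mol / 1.275e-4 mol photons = 0.52.

Φ = 0.52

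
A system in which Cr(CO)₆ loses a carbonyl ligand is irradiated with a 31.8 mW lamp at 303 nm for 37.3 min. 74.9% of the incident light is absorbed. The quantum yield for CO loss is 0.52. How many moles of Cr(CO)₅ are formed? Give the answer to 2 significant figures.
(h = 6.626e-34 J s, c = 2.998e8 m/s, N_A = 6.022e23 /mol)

7.0e-5 mol

Photon energy at 303 nm: hc/λ = (6.626e-34)(2.998e8)/(303e-9) = 6.556e-19 J.
Energy delivered: (31.8 mW)(2238 s) = 71.17 J.
Photons incident: 71.17 / 6.556e-19 = 1.086e20, i.e. 1.086e20/6.022e23 = 1.803e-4 mol.
Photons absorbed: 0.749 × 1.803e-4 = 1.350e-4 mol.
Product: Φ × n_abs = 0.52 × 1.350e-4 = 7.020e-5 mol.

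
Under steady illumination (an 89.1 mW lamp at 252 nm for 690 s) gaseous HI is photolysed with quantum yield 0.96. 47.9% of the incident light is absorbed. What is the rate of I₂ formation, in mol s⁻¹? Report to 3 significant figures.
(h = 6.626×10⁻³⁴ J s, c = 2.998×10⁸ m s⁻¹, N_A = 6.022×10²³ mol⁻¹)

8.63×10⁻⁸ mol s⁻¹

Photon energy at 252 nm: hc/λ = (6.626×10⁻³⁴)(2.998×10⁸)/(252×10⁻⁹) = 7.883×10⁻¹⁹ J.
Energy delivered: (89.1 mW)(690 s) = 61.48 J.
Photons incident: 61.48 / 7.883×10⁻¹⁹ = 7.799×10¹⁹, i.e. 7.799×10¹⁹/6.022×10²³ = 1.295×10⁻⁴ mol.
Photons absorbed: 0.479 × 1.295×10⁻⁴ = 6.203×10⁻⁵ mol.
Product formed: 0.96 × 6.203×10⁻⁵ = 5.955×10⁻⁵ mol.
Rate: 5.955×10⁻⁵ / 690 s = 8.63×10⁻⁸ mol s⁻¹.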